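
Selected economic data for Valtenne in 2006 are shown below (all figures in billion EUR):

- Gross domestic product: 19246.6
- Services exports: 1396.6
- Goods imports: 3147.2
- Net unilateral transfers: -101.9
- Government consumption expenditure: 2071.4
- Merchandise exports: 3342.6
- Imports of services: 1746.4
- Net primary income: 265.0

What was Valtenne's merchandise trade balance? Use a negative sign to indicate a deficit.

195.4

Goods balance = 3342.6 - 3147.2 = 195.4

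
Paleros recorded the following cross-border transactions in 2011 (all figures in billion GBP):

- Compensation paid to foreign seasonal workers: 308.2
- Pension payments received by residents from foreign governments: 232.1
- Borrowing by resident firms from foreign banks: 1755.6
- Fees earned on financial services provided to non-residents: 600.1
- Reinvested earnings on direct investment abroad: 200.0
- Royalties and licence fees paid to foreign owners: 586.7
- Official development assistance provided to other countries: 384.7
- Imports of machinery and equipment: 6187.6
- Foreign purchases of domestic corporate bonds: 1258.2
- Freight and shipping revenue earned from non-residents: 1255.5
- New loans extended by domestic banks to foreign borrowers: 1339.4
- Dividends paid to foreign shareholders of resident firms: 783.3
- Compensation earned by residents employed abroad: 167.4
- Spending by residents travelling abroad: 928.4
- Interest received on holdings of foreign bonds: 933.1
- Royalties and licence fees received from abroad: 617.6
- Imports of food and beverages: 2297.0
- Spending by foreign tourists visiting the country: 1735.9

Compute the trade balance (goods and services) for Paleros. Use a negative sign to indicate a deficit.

Goods: -6187.6 - 2297.0 = -8484.6
Services: 1735.9 - 928.4 + 617.6 - 586.7 + 600.1 + 1255.5 = 2694.0
Trade balance = -8484.6 + 2694.0 = -5790.6
(Excluded from the trade balance — primary income: compensation paid to foreign seasonal workers 308.2, reinvested earnings on direct investment abroad 200.0, dividends paid to foreign shareholders of resident firms 783.3, compensation earned by residents employed abroad 167.4, interest received on holdings of foreign bonds 933.1; secondary income: pension payments received by residents from foreign governments 232.1, official development assistance provided to other countries 384.7; financial account: borrowing by resident firms from foreign banks 1755.6, foreign purchases of domestic corporate bonds 1258.2, new loans extended by domestic banks to foreign borrowers 1339.4.)

-5790.6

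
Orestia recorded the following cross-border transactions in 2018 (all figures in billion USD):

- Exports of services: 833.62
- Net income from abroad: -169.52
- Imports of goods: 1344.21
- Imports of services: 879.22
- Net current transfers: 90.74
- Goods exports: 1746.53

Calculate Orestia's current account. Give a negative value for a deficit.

277.94

Goods balance = 1746.53 - 1344.21 = 402.32
Services balance = 833.62 - 879.22 = -45.60
Trade balance (goods + services) = 402.32 + (-45.60) = 356.72
Net primary income = -169.52
Net secondary income = 90.74
Current account = 356.72 + (-169.52) + 90.74 = 277.94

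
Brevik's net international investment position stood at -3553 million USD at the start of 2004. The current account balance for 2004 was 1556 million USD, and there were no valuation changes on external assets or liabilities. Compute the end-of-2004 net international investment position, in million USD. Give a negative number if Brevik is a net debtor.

With no valuation effects, change in NIIP = current account = 1556
End-of-year NIIP = -3553 + 1556 = -1997

-1997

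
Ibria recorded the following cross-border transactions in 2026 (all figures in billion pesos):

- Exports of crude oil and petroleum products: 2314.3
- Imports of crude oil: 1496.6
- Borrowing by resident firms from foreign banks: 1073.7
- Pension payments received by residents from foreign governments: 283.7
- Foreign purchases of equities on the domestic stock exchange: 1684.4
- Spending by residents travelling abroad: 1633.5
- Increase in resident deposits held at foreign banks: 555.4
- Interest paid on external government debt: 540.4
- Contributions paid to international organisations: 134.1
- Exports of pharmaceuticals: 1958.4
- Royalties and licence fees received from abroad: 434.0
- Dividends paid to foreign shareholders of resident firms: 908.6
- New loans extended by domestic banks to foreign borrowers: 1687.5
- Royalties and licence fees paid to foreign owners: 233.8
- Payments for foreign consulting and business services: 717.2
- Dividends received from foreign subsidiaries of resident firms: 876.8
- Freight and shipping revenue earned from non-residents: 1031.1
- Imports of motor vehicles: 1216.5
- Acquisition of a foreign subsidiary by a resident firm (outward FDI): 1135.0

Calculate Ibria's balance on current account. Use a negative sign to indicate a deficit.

Goods: -1216.5 + 1958.4 + 2314.3 - 1496.6 = 1559.6
Services: 1031.1 + 434.0 - 233.8 - 1633.5 - 717.2 = -1119.4
Primary income: -908.6 + 876.8 - 540.4 = -572.2
Secondary income: -134.1 + 283.7 = 149.6
Current account = 1559.6 + (-1119.4) + (-572.2) + 149.6 = 17.6
(Excluded from the current account — financial account: borrowing by resident firms from foreign banks 1073.7, foreign purchases of equities on the domestic stock exchange 1684.4, increase in resident deposits held at foreign banks 555.4, new loans extended by domestic banks to foreign borrowers 1687.5, acquisition of a foreign subsidiary by a resident firm (outward FDI) 1135.0.)

17.6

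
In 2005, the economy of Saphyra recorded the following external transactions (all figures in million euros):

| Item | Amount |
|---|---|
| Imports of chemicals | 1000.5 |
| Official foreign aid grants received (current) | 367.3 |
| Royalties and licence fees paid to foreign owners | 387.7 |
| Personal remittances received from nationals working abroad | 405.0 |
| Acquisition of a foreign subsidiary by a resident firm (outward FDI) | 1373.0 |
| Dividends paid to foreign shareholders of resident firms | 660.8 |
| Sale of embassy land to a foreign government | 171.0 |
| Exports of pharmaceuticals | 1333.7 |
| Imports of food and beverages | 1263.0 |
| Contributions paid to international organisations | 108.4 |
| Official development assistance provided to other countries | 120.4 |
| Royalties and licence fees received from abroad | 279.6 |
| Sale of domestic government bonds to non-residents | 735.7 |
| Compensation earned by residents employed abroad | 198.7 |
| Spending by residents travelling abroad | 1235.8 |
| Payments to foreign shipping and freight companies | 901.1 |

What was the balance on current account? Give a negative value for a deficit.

-3093.4

Goods: -1000.5 + 1333.7 - 1263.0 = -929.8
Services: -901.1 - 387.7 - 1235.8 + 279.6 = -2245.0
Primary income: -660.8 + 198.7 = -462.1
Secondary income: -120.4 + 405.0 - 108.4 + 367.3 = 543.5
Current account = (-929.8) + (-2245.0) + (-462.1) + 543.5 = -3093.4
(Excluded from the current account — financial account: acquisition of a foreign subsidiary by a resident firm (outward FDI) 1373.0, sale of domestic government bonds to non-residents 735.7; capital account: sale of embassy land to a foreign government 171.0.)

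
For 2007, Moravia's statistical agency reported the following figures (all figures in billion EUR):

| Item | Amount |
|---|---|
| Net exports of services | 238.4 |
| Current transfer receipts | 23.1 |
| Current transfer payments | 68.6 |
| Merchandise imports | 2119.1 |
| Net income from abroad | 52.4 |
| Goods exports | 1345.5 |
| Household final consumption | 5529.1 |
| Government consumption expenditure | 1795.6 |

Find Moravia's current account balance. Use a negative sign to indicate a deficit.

Goods balance = 1345.5 - 2119.1 = -773.6
Services balance = 238.4
Trade balance (goods + services) = -773.6 + 238.4 = -535.2
Net primary income = 52.4
Net secondary income = 23.1 - 68.6 = -45.5
Current account = -535.2 + 52.4 + (-45.5) = -528.3

-528.3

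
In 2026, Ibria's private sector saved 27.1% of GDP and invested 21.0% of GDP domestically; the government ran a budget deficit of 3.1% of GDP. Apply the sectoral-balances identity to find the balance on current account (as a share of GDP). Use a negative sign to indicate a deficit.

3.0

By the sectoral-balances identity, CA = (S_private - I) + (T - G).
Private balance = 27.1 - 21.0 = 6.1
Government balance (T - G) = -3.1
CA = 6.1 + (-3.1) = 3.0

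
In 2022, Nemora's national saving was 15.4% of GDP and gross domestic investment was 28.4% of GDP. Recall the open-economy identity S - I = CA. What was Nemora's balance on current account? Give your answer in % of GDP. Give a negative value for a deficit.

-13.0

S - I = CA (net lending to the rest of the world).
CA = S - I = 15.4 - 28.4 = -13.0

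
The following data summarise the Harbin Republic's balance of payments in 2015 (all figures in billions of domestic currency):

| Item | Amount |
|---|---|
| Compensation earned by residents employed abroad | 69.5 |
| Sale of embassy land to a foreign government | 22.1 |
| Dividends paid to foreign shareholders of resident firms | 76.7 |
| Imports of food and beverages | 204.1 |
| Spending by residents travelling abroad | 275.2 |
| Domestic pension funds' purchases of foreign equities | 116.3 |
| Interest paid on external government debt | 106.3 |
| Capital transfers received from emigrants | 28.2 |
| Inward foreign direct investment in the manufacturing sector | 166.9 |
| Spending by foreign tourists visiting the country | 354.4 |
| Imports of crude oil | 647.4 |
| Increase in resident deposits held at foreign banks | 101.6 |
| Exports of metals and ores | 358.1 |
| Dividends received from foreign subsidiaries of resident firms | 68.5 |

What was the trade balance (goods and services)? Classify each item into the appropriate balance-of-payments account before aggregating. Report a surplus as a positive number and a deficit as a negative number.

Goods: -647.4 + 358.1 - 204.1 = -493.4
Services: 354.4 - 275.2 = 79.2
Trade balance = -493.4 + 79.2 = -414.2
(Excluded from the trade balance — primary income: compensation earned by residents employed abroad 69.5, dividends paid to foreign shareholders of resident firms 76.7, interest paid on external government debt 106.3, dividends received from foreign subsidiaries of resident firms 68.5; capital account: sale of embassy land to a foreign government 22.1, capital transfers received from emigrants 28.2; financial account: domestic pension funds' purchases of foreign equities 116.3, inward foreign direct investment in the manufacturing sector 166.9, increase in resident deposits held at foreign banks 101.6.)

-414.2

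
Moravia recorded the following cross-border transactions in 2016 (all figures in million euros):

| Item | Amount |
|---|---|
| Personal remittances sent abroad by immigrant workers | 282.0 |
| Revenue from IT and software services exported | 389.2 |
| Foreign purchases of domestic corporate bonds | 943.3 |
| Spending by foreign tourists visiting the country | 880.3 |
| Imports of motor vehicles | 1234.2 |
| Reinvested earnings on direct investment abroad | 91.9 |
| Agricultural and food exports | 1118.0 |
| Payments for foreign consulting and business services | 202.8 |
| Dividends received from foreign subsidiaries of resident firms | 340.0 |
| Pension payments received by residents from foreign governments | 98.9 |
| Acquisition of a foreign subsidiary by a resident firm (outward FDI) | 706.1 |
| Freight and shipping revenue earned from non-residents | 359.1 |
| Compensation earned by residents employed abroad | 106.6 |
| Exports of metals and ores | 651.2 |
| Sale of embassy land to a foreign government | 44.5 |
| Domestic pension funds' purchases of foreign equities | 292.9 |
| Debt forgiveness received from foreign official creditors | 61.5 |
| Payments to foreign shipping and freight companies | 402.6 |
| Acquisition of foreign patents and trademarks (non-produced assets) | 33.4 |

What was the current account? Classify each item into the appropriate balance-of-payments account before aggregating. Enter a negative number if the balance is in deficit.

Goods: 1118.0 + 651.2 - 1234.2 = 535.0
Services: 359.1 + 880.3 - 402.6 - 202.8 + 389.2 = 1023.2
Primary income: 91.9 + 106.6 + 340.0 = 538.5
Secondary income: 98.9 - 282.0 = -183.1
Current account = 535.0 + 1023.2 + 538.5 + (-183.1) = 1913.6
(Excluded from the current account — financial account: foreign purchases of domestic corporate bonds 943.3, acquisition of a foreign subsidiary by a resident firm (outward FDI) 706.1, domestic pension funds' purchases of foreign equities 292.9; capital account: sale of embassy land to a foreign government 44.5, debt forgiveness received from foreign official creditors 61.5, acquisition of foreign patents and trademarks (non-produced assets) 33.4.)

1913.6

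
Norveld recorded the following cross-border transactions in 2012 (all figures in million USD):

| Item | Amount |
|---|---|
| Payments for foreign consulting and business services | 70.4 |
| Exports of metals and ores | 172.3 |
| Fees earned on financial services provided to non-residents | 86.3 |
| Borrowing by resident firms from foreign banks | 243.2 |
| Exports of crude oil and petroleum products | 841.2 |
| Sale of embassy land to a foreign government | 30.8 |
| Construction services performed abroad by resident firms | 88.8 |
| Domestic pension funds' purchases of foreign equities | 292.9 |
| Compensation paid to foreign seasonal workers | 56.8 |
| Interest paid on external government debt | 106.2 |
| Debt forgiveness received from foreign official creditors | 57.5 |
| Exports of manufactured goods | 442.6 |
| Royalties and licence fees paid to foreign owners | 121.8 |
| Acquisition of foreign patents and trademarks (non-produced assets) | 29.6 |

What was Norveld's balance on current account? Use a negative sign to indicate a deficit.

Goods: 841.2 + 172.3 + 442.6 = 1456.1
Services: 86.3 - 121.8 + 88.8 - 70.4 = -17.1
Primary income: -106.2 - 56.8 = -163.0
Current account = 1456.1 + (-17.1) + (-163.0) = 1276.0
(Excluded from the current account — financial account: borrowing by resident firms from foreign banks 243.2, domestic pension funds' purchases of foreign equities 292.9; capital account: sale of embassy land to a foreign government 30.8, debt forgiveness received from foreign official creditors 57.5, acquisition of foreign patents and trademarks (non-produced assets) 29.6.)

1276.0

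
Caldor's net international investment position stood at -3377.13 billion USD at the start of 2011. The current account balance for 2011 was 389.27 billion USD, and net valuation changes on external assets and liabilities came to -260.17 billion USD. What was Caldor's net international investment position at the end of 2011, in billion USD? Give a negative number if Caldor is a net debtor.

Change in NIIP = current account + net valuation change = 389.27 + (-260.17) = 129.10
End-of-year NIIP = -3377.13 + 129.10 = -3248.03

-3248.03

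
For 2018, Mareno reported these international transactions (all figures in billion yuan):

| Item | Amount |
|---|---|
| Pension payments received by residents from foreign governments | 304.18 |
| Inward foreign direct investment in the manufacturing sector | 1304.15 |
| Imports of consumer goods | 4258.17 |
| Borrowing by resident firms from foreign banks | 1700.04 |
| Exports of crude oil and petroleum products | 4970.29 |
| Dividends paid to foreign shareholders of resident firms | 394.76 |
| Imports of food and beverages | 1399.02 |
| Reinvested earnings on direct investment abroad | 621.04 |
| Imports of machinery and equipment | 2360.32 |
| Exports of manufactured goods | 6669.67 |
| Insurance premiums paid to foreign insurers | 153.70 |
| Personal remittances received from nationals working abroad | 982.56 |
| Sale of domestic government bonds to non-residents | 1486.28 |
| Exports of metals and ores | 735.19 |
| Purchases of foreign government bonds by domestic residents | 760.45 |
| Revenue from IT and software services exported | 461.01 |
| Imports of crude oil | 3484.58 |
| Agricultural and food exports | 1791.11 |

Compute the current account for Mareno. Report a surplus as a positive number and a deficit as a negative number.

Goods: 1791.11 - 1399.02 - 3484.58 - 2360.32 + 6669.67 - 4258.17 + 735.19 + 4970.29 = 2664.17
Services: 461.01 - 153.70 = 307.31
Primary income: 621.04 - 394.76 = 226.28
Secondary income: 304.18 + 982.56 = 1286.74
Current account = 2664.17 + 307.31 + 226.28 + 1286.74 = 4484.50
(Excluded from the current account — financial account: inward foreign direct investment in the manufacturing sector 1304.15, borrowing by resident firms from foreign banks 1700.04, sale of domestic government bonds to non-residents 1486.28, purchases of foreign government bonds by domestic residents 760.45.)

4484.50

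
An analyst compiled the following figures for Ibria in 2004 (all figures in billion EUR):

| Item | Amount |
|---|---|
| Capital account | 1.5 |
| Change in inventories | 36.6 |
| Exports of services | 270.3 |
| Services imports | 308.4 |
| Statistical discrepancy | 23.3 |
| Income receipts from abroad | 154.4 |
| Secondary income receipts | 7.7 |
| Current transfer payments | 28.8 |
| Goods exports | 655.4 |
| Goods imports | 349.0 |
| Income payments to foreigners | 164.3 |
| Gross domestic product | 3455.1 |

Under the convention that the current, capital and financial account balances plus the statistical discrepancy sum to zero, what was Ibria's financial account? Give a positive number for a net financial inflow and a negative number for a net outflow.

-262.1

Goods balance = 655.4 - 349.0 = 306.4
Services balance = 270.3 - 308.4 = -38.1
Trade balance (goods + services) = 306.4 + (-38.1) = 268.3
Net primary income = 154.4 - 164.3 = -9.9
Net secondary income = 7.7 - 28.8 = -21.1
Current account = 268.3 + (-9.9) + (-21.1) = 237.3
Financial account = -(237.3 + 1.5 + 23.3) = -262.1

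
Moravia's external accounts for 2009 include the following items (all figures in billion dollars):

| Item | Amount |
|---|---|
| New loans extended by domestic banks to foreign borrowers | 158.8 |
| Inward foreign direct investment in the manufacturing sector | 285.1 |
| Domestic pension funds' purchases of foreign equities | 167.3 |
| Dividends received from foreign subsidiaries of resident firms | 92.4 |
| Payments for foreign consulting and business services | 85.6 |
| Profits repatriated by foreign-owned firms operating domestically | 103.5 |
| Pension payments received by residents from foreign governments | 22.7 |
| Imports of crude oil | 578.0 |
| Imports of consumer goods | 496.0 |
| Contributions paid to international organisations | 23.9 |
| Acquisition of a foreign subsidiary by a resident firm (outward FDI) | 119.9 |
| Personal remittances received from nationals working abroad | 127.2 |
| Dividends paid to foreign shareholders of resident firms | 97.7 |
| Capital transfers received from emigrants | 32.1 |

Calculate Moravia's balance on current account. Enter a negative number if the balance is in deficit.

-1142.4

Goods: -578.0 - 496.0 = -1074.0
Services: -85.6
Primary income: -97.7 - 103.5 + 92.4 = -108.8
Secondary income: 127.2 + 22.7 - 23.9 = 126.0
Current account = (-1074.0) + (-85.6) + (-108.8) + 126.0 = -1142.4
(Excluded from the current account — financial account: new loans extended by domestic banks to foreign borrowers 158.8, inward foreign direct investment in the manufacturing sector 285.1, domestic pension funds' purchases of foreign equities 167.3, acquisition of a foreign subsidiary by a resident firm (outward FDI) 119.9; capital account: capital transfers received from emigrants 32.1.)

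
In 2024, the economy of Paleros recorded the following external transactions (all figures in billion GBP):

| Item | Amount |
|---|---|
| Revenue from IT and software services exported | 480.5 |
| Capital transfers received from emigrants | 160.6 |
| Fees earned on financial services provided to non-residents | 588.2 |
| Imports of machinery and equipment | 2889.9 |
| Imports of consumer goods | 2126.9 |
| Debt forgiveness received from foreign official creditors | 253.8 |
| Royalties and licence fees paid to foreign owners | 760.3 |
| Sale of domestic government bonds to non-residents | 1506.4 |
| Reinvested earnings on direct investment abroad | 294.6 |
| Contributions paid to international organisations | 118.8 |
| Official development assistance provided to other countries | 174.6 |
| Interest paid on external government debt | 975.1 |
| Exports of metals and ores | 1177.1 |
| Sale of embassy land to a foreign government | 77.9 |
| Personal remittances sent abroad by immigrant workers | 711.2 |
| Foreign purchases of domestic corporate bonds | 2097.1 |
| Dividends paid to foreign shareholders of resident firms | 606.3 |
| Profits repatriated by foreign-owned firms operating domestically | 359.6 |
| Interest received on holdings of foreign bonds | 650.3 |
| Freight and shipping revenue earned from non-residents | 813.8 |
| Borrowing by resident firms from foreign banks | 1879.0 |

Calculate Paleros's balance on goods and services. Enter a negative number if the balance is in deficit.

Goods: -2889.9 - 2126.9 + 1177.1 = -3839.7
Services: 480.5 + 588.2 - 760.3 + 813.8 = 1122.2
Trade balance = -3839.7 + 1122.2 = -2717.5
(Excluded from the trade balance — capital account: capital transfers received from emigrants 160.6, debt forgiveness received from foreign official creditors 253.8, sale of embassy land to a foreign government 77.9; financial account: sale of domestic government bonds to non-residents 1506.4, foreign purchases of domestic corporate bonds 2097.1, borrowing by resident firms from foreign banks 1879.0; primary income: reinvested earnings on direct investment abroad 294.6, interest paid on external government debt 975.1, dividends paid to foreign shareholders of resident firms 606.3, profits repatriated by foreign-owned firms operating domestically 359.6, interest received on holdings of foreign bonds 650.3; secondary income: contributions paid to international organisations 118.8, official development assistance provided to other countries 174.6, personal remittances sent abroad by immigrant workers 711.2.)

-2717.5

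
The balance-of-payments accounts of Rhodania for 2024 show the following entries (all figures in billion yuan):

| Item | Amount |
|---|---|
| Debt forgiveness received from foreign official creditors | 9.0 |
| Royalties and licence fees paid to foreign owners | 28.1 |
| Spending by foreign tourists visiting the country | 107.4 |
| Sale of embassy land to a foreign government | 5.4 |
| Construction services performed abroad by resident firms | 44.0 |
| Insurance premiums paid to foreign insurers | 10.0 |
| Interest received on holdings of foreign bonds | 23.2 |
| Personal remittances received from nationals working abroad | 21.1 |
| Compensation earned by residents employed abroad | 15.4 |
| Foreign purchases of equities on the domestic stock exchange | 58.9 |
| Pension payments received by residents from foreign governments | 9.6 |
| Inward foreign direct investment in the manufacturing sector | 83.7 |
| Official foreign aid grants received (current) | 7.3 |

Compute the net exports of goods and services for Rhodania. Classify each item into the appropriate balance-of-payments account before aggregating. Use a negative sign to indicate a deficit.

113.3

Services: 107.4 + 44.0 - 28.1 - 10.0 = 113.3
Trade balance = 0.0 + 113.3 = 113.3
(Excluded from the trade balance — capital account: debt forgiveness received from foreign official creditors 9.0, sale of embassy land to a foreign government 5.4; primary income: interest received on holdings of foreign bonds 23.2, compensation earned by residents employed abroad 15.4; secondary income: personal remittances received from nationals working abroad 21.1, pension payments received by residents from foreign governments 9.6, official foreign aid grants received (current) 7.3; financial account: foreign purchases of equities on the domestic stock exchange 58.9, inward foreign direct investment in the manufacturing sector 83.7.)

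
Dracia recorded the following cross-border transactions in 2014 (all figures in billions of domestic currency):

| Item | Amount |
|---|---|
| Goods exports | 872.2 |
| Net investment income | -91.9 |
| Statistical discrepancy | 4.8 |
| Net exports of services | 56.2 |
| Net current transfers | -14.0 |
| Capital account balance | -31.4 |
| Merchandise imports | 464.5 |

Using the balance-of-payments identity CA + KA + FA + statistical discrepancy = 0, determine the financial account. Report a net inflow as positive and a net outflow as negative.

-331.4

Goods balance = 872.2 - 464.5 = 407.7
Services balance = 56.2
Trade balance (goods + services) = 407.7 + 56.2 = 463.9
Net primary income = -91.9
Net secondary income = -14.0
Current account = 463.9 + (-91.9) + (-14.0) = 358.0
Financial account = -(358.0 + (-31.4) + 4.8) = -331.4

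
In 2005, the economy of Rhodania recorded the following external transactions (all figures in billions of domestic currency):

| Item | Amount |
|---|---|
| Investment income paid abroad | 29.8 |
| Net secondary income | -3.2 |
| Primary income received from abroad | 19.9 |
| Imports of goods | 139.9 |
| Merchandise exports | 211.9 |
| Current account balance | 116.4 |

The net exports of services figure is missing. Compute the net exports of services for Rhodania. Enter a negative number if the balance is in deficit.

Current account = goods balance + services balance + net primary income + net secondary income
Sum of the known components = 58.9
Net exports of services = CA - (known components) = 116.4 - 58.9 = 57.5

57.5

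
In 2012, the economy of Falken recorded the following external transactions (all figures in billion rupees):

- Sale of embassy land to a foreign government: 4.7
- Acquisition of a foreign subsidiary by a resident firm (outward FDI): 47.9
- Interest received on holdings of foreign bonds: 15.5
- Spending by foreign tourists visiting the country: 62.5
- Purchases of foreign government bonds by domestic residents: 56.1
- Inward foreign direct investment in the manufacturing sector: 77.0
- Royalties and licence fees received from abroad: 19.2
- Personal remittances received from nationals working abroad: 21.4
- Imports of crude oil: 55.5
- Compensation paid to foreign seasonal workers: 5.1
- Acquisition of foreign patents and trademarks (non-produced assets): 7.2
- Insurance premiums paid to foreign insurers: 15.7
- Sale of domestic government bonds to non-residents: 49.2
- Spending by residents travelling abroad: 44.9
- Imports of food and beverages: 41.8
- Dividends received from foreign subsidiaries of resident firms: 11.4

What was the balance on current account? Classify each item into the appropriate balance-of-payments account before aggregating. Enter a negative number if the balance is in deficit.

-33.0

Goods: -41.8 - 55.5 = -97.3
Services: 19.2 + 62.5 - 44.9 - 15.7 = 21.1
Primary income: 15.5 - 5.1 + 11.4 = 21.8
Secondary income: 21.4
Current account = (-97.3) + 21.1 + 21.8 + 21.4 = -33.0
(Excluded from the current account — capital account: sale of embassy land to a foreign government 4.7, acquisition of foreign patents and trademarks (non-produced assets) 7.2; financial account: acquisition of a foreign subsidiary by a resident firm (outward FDI) 47.9, purchases of foreign government bonds by domestic residents 56.1, inward foreign direct investment in the manufacturing sector 77.0, sale of domestic government bonds to non-residents 49.2.)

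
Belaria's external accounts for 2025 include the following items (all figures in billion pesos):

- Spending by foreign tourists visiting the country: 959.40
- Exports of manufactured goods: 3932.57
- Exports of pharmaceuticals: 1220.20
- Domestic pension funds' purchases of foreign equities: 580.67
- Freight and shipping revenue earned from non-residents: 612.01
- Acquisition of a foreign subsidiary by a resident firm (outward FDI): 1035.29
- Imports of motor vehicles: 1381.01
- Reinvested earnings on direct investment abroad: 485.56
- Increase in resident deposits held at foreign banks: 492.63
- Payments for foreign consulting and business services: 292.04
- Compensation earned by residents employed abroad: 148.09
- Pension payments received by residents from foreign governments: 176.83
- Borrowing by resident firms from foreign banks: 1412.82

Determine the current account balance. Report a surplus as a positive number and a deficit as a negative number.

Goods: 3932.57 + 1220.20 - 1381.01 = 3771.76
Services: 612.01 + 959.40 - 292.04 = 1279.37
Primary income: 485.56 + 148.09 = 633.65
Secondary income: 176.83
Current account = 3771.76 + 1279.37 + 633.65 + 176.83 = 5861.61
(Excluded from the current account — financial account: domestic pension funds' purchases of foreign equities 580.67, acquisition of a foreign subsidiary by a resident firm (outward FDI) 1035.29, increase in resident deposits held at foreign banks 492.63, borrowing by resident firms from foreign banks 1412.82.)

5861.61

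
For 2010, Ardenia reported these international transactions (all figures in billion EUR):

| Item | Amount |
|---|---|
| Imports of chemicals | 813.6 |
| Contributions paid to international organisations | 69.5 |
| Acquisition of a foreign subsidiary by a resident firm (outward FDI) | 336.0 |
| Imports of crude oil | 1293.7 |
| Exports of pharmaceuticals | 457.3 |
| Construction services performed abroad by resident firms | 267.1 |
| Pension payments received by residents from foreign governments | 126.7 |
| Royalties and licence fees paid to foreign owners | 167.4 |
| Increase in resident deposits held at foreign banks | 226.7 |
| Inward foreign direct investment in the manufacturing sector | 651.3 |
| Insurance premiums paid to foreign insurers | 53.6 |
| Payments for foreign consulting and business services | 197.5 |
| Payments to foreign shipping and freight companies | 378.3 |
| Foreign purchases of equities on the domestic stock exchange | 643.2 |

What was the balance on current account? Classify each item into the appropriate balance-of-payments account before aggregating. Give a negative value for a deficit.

-2122.5

Goods: 457.3 - 813.6 - 1293.7 = -1650.0
Services: -167.4 - 378.3 - 197.5 + 267.1 - 53.6 = -529.7
Secondary income: -69.5 + 126.7 = 57.2
Current account = (-1650.0) + (-529.7) + 57.2 = -2122.5
(Excluded from the current account — financial account: acquisition of a foreign subsidiary by a resident firm (outward FDI) 336.0, increase in resident deposits held at foreign banks 226.7, inward foreign direct investment in the manufacturing sector 651.3, foreign purchases of equities on the domestic stock exchange 643.2.)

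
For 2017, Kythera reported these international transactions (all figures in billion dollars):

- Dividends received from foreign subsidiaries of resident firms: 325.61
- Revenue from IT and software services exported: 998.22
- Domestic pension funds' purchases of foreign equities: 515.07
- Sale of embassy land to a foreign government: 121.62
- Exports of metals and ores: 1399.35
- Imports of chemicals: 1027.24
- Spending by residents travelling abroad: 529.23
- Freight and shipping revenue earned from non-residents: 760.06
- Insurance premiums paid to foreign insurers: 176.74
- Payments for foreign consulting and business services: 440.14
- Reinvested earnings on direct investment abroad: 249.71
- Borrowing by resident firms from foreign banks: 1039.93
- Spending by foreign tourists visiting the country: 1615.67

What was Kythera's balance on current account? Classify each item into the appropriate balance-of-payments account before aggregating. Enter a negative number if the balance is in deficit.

Goods: -1027.24 + 1399.35 = 372.11
Services: 1615.67 - 440.14 + 998.22 + 760.06 - 529.23 - 176.74 = 2227.84
Primary income: 325.61 + 249.71 = 575.32
Current account = 372.11 + 2227.84 + 575.32 = 3175.27
(Excluded from the current account — financial account: domestic pension funds' purchases of foreign equities 515.07, borrowing by resident firms from foreign banks 1039.93; capital account: sale of embassy land to a foreign government 121.62.)

3175.27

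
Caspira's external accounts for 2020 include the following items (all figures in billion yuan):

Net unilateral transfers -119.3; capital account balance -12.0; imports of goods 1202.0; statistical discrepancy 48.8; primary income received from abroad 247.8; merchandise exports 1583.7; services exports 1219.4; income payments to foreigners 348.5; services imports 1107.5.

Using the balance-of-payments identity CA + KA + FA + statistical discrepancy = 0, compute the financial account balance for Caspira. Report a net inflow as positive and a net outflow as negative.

Goods balance = 1583.7 - 1202.0 = 381.7
Services balance = 1219.4 - 1107.5 = 111.9
Trade balance (goods + services) = 381.7 + 111.9 = 493.6
Net primary income = 247.8 - 348.5 = -100.7
Net secondary income = -119.3
Current account = 493.6 + (-100.7) + (-119.3) = 273.6
Financial account = -(273.6 + (-12.0) + 48.8) = -310.4

-310.4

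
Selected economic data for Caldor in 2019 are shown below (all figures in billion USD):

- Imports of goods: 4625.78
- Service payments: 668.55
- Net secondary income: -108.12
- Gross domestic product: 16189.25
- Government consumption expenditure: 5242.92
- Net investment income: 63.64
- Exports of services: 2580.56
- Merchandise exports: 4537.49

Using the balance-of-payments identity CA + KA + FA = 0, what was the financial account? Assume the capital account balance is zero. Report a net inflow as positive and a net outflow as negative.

-1779.24

Goods balance = 4537.49 - 4625.78 = -88.29
Services balance = 2580.56 - 668.55 = 1912.01
Trade balance (goods + services) = -88.29 + 1912.01 = 1823.72
Net primary income = 63.64
Net secondary income = -108.12
Current account = 1823.72 + 63.64 + (-108.12) = 1779.24
Financial account = -(1779.24) = -1779.24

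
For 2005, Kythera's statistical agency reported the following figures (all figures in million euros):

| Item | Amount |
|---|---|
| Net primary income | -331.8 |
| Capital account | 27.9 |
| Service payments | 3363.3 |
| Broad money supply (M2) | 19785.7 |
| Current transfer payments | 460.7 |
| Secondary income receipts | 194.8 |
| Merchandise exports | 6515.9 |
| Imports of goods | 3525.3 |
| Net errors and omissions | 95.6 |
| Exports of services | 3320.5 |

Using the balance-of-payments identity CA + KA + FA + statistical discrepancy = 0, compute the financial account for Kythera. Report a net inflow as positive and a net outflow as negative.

-2473.6

Goods balance = 6515.9 - 3525.3 = 2990.6
Services balance = 3320.5 - 3363.3 = -42.8
Trade balance (goods + services) = 2990.6 + (-42.8) = 2947.8
Net primary income = -331.8
Net secondary income = 194.8 - 460.7 = -265.9
Current account = 2947.8 + (-331.8) + (-265.9) = 2350.1
Financial account = -(2350.1 + 27.9 + 95.6) = -2473.6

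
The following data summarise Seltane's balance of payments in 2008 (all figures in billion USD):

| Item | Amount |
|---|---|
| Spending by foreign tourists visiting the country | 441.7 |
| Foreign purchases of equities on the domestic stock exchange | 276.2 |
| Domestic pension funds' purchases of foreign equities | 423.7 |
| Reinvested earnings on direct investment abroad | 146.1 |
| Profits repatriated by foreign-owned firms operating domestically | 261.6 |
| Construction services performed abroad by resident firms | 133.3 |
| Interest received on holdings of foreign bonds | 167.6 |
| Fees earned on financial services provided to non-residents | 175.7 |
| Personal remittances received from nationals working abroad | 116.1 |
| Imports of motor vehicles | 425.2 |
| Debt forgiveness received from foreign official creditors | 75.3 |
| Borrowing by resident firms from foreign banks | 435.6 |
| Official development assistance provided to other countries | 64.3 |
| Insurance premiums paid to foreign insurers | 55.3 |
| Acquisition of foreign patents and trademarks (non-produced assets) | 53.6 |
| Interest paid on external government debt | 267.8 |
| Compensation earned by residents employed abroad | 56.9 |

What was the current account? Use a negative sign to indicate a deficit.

163.2

Goods: -425.2
Services: 175.7 + 133.3 - 55.3 + 441.7 = 695.4
Primary income: 167.6 - 261.6 - 267.8 + 146.1 + 56.9 = -158.8
Secondary income: -64.3 + 116.1 = 51.8
Current account = (-425.2) + 695.4 + (-158.8) + 51.8 = 163.2
(Excluded from the current account — financial account: foreign purchases of equities on the domestic stock exchange 276.2, domestic pension funds' purchases of foreign equities 423.7, borrowing by resident firms from foreign banks 435.6; capital account: debt forgiveness received from foreign official creditors 75.3, acquisition of foreign patents and trademarks (non-produced assets) 53.6.)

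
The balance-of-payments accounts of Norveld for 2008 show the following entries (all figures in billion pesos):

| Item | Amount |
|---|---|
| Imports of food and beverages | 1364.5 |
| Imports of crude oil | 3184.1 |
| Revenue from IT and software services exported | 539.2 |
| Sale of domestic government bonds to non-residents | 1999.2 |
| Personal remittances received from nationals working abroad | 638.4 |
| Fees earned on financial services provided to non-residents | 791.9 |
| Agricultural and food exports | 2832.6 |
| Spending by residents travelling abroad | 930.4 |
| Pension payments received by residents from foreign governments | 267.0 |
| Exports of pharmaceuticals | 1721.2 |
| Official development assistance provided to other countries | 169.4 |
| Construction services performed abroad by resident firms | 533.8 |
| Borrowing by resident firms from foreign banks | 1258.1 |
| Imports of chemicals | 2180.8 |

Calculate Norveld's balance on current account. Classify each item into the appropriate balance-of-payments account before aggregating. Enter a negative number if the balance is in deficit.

Goods: 2832.6 - 3184.1 - 1364.5 - 2180.8 + 1721.2 = -2175.6
Services: 533.8 + 539.2 + 791.9 - 930.4 = 934.5
Secondary income: -169.4 + 638.4 + 267.0 = 736.0
Current account = (-2175.6) + 934.5 + 736.0 = -505.1
(Excluded from the current account — financial account: sale of domestic government bonds to non-residents 1999.2, borrowing by resident firms from foreign banks 1258.1.)

-505.1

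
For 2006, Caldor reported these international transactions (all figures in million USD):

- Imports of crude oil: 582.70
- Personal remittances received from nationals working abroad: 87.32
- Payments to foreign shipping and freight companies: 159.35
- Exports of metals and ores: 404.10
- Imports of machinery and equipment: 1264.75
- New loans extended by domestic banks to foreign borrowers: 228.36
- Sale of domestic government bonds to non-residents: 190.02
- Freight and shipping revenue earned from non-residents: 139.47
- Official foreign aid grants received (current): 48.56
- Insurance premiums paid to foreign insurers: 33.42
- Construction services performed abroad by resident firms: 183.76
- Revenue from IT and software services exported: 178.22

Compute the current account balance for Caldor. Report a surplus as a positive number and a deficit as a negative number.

-998.79

Goods: -582.70 - 1264.75 + 404.10 = -1443.35
Services: -33.42 + 139.47 + 183.76 - 159.35 + 178.22 = 308.68
Secondary income: 87.32 + 48.56 = 135.88
Current account = (-1443.35) + 308.68 + 135.88 = -998.79
(Excluded from the current account — financial account: new loans extended by domestic banks to foreign borrowers 228.36, sale of domestic government bonds to non-residents 190.02.)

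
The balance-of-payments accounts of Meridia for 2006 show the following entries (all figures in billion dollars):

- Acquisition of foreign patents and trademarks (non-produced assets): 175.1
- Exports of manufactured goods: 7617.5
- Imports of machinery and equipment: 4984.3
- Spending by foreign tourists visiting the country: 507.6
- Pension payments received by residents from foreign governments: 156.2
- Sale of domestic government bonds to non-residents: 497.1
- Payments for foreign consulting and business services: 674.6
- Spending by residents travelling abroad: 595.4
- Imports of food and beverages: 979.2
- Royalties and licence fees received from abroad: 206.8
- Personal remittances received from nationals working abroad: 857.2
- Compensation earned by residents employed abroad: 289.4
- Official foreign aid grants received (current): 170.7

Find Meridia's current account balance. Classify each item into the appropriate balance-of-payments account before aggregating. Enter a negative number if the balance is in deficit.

2571.9

Goods: -979.2 + 7617.5 - 4984.3 = 1654.0
Services: 206.8 - 674.6 + 507.6 - 595.4 = -555.6
Primary income: 289.4
Secondary income: 857.2 + 156.2 + 170.7 = 1184.1
Current account = 1654.0 + (-555.6) + 289.4 + 1184.1 = 2571.9
(Excluded from the current account — capital account: acquisition of foreign patents and trademarks (non-produced assets) 175.1; financial account: sale of domestic government bonds to non-residents 497.1.)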